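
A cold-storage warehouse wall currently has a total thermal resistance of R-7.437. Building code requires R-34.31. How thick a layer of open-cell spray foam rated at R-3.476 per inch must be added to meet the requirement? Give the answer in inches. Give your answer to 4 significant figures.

7.731 in

ΔR = 34.31 − 7.437 = 26.873 ft²·°F·h/BTU
L = ΔR / (R/in) = 26.873/3.476 = 7.731 in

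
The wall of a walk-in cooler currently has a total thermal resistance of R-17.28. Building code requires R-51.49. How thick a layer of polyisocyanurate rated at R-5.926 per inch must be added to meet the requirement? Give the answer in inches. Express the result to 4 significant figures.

ΔR = 51.49 − 17.28 = 34.21 ft²·°F·h/BTU
L = ΔR / (R/in) = 34.21/5.926 = 5.7729 in

5.773 in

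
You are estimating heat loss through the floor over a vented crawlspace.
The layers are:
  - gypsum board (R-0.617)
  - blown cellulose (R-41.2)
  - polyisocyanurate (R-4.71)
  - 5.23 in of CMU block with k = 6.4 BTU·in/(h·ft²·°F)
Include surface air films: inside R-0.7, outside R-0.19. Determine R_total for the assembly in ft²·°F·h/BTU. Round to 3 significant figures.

48.2 ft²·°F·h/BTU

5.23/6.4 = 0.8172
R_total = 0.7 + 0.617 + 41.2 + 4.71 + 0.8172 + 0.19 = 48.23 ft²·°F·h/BTU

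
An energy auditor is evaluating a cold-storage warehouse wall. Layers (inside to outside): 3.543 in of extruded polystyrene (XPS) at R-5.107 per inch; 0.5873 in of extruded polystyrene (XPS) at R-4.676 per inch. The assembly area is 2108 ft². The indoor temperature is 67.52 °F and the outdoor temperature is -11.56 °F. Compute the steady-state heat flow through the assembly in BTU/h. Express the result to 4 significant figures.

7999 BTU/h

3.543 × 5.107 = 18.094
0.5873 × 4.676 = 2.7462
R_total = 18.094 + 2.7462 = 20.84 ft²·°F·h/BTU
Q = A·ΔT/R = 2108 × (67.52 − (-11.56)) / 20.84 = 7998.9 BTU/h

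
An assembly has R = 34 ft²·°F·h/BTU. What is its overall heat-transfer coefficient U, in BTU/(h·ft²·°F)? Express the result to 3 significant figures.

0.0294 BTU/(h·ft²·°F)

U = 1/R = 1/34 = 0.02941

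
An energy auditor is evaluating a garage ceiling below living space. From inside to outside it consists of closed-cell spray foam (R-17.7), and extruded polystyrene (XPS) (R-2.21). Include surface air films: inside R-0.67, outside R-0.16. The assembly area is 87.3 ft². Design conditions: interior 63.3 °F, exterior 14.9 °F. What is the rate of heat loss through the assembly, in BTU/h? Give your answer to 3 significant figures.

R_total = 0.67 + 17.7 + 2.21 + 0.16 = 20.74 ft²·°F·h/BTU
Q = A·ΔT/R = 87.3 × (63.3 − 14.9) / 20.74 = 203.7 BTU/h

204 BTU/h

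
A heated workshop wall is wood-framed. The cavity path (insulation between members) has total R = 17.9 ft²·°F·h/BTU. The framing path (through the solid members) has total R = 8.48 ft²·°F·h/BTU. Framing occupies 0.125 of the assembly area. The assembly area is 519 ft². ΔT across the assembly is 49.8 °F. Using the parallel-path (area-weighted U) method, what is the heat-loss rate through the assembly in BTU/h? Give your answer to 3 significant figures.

1640 BTU/h

U_eff = 0.875/17.9 + 0.125/8.48 = 0.04888 + 0.01474 = 0.06362
R_eff = 1/U_eff = 15.72 ft²·°F·h/BTU
Q = 519 × 49.8 / 15.72 = 1644 BTU/h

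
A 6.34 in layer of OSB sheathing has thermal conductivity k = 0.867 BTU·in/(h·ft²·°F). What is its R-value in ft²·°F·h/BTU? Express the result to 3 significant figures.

R = L/k = 6.34/0.867 = 7.313 ft²·°F·h/BTU

7.31 ft²·°F·h/BTU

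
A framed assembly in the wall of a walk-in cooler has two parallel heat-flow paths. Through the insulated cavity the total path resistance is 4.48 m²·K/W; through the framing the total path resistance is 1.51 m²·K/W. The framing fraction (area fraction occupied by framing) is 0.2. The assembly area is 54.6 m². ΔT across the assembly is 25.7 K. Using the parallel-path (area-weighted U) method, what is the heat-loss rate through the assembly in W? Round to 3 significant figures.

U_eff = 0.8/4.48 + 0.2/1.51 = 0.1786 + 0.1325 = 0.311
R_eff = 1/U_eff = 3.215 m²·K/W
Q = 54.6 × 25.7 / 3.215 = 436.4 W

436 W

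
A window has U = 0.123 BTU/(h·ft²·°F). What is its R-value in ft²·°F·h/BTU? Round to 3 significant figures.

R = 1/U = 1/0.123 = 8.13

8.13 ft²·°F·h/BTU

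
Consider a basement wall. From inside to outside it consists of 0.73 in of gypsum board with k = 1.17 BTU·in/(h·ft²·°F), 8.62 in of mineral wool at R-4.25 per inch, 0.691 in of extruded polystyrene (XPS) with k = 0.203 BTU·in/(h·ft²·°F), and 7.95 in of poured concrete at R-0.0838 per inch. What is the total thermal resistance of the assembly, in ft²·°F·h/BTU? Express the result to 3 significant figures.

0.73/1.17 = 0.6239
8.62 × 4.25 = 36.63
0.691/0.203 = 3.404
7.95 × 0.0838 = 0.6662
R_total = 0.6239 + 36.63 + 3.404 + 0.6662 = 41.33 ft²·°F·h/BTU

41.3 ft²·°F·h/BTU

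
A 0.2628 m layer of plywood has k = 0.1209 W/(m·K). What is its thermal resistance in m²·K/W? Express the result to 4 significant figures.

R = L/k = 0.2628/0.1209 = 2.1737 m²·K/W

2.174 m²·K/W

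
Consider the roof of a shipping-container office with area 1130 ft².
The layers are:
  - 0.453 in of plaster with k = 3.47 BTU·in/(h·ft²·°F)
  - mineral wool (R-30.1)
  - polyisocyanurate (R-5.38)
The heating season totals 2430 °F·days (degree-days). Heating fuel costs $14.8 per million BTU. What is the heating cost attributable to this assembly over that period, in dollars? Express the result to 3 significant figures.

27.4 dollars

0.453/3.47 = 0.1305
R_total = 0.1305 + 30.1 + 5.38 = 35.61 ft²·°F·h/BTU
E = A × HDD × 24 / R = 1130 × 2430 × 24 / 35.61 = 1851000 BTU
Cost = 1851000/10⁶ × 14.8 = $27.39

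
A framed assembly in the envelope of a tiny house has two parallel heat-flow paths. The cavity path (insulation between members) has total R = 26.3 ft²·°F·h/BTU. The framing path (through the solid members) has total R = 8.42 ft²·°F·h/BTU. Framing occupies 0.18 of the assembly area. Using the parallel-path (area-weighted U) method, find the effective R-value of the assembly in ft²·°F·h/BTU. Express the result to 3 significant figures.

19.0 ft²·°F·h/BTU

U_eff = 0.82/26.3 + 0.18/8.42 = 0.03118 + 0.02138 = 0.05256
R_eff = 1/U_eff = 19.03 ft²·°F·h/BTU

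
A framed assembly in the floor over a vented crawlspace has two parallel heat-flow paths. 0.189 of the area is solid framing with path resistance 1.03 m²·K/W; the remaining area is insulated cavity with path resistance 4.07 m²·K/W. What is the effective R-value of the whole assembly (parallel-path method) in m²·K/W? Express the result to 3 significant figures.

2.61 m²·K/W

U_eff = 0.811/4.07 + 0.189/1.03 = 0.1993 + 0.1835 = 0.3828
R_eff = 1/U_eff = 2.613 m²·K/W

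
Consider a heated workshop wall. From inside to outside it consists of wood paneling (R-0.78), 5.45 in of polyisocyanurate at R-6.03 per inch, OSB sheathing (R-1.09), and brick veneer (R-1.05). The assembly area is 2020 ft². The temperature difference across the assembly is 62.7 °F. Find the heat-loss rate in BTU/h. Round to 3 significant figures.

5.45 × 6.03 = 32.86
R_total = 0.78 + 32.86 + 1.09 + 1.05 = 35.78 ft²·°F·h/BTU
Q = A·ΔT/R = 2020 × 62.7 / 35.78 = 3539 BTU/h

3540 BTU/h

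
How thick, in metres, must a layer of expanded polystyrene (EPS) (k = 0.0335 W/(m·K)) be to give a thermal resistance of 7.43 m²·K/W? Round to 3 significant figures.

0.249 m

L = R·k = 7.43 × 0.0335 = 0.2489 m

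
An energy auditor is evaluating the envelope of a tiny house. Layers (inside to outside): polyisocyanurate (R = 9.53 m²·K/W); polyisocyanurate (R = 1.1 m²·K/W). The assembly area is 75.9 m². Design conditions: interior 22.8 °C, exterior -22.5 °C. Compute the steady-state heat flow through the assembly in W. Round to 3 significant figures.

323 W

R_total = 9.53 + 1.1 = 10.63 m²·K/W
Q = A·ΔT/R = 75.9 × (22.8 − (-22.5)) / 10.63 = 323.4 W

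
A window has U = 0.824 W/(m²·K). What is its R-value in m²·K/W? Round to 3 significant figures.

R = 1/U = 1/0.824 = 1.214

1.21 m²·K/W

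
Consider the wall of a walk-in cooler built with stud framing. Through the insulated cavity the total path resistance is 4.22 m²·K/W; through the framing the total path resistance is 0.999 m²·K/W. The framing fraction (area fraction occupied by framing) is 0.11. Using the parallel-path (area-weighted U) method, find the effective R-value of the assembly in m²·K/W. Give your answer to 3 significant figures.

3.12 m²·K/W

U_eff = 0.89/4.22 + 0.11/0.999 = 0.2109 + 0.1101 = 0.321
R_eff = 1/U_eff = 3.115 m²·K/W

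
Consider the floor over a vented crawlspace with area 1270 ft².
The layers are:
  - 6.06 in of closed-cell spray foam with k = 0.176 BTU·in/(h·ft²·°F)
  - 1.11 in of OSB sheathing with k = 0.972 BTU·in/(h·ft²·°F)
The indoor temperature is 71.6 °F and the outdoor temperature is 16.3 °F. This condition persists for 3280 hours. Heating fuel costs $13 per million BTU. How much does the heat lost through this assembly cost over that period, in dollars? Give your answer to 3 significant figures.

6.06/0.176 = 34.43
1.11/0.972 = 1.142
R_total = 34.43 + 1.142 = 35.57 ft²·°F·h/BTU
Q = 1270 × (71.6 − 16.3) / 35.57 = 1974 BTU/h
E = 1974 × 3280 = 6475000 BTU
Cost = 6475000/10⁶ × 13 = $84.18

84.2 dollars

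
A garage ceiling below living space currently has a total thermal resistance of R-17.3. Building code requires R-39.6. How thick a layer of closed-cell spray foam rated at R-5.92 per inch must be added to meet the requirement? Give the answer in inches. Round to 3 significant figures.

ΔR = 39.6 − 17.3 = 22.3 ft²·°F·h/BTU
L = ΔR / (R/in) = 22.3/5.92 = 3.767 in

3.77 in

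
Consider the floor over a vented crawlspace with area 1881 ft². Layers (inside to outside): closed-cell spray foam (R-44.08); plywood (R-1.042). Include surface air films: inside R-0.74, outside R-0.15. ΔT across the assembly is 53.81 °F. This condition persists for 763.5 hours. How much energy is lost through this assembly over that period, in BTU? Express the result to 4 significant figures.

R_total = 0.74 + 44.08 + 1.042 + 0.15 = 46.012 ft²·°F·h/BTU
Q = 1881 × 53.81 / 46.012 = 2199.8 BTU/h
E = 2199.8 × 763.5 = 1679500 BTU

1680000 BTU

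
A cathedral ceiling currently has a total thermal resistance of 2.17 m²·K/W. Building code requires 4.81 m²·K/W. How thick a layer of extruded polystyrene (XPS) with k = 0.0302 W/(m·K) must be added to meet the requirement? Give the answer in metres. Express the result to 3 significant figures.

ΔR = 4.81 − 2.17 = 2.64 m²·K/W
L = ΔR × k = 2.64 × 0.0302 = 0.07973 m

0.0797 m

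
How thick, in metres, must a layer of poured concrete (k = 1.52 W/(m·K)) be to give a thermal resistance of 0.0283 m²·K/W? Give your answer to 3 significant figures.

L = R·k = 0.0283 × 1.52 = 0.04302 m

0.0430 m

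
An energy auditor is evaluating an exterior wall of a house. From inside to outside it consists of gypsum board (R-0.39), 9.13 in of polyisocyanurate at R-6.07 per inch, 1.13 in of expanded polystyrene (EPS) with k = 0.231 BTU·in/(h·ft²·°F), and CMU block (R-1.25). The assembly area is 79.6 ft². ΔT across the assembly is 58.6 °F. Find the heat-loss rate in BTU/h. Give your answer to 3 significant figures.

75.3 BTU/h

9.13 × 6.07 = 55.42
1.13/0.231 = 4.892
R_total = 0.39 + 55.42 + 4.892 + 1.25 = 61.95 ft²·°F·h/BTU
Q = A·ΔT/R = 79.6 × 58.6 / 61.95 = 75.29 BTU/h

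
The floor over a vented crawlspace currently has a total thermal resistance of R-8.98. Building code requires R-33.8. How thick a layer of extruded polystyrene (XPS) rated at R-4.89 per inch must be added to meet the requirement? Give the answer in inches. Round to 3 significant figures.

5.08 in

ΔR = 33.8 − 8.98 = 24.82 ft²·°F·h/BTU
L = ΔR / (R/in) = 24.82/4.89 = 5.076 in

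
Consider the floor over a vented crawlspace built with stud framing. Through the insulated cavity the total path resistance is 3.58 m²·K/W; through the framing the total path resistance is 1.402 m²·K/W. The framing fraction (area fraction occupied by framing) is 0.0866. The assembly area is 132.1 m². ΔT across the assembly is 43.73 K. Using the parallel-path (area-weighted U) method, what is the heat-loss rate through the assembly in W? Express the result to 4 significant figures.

U_eff = 0.9134/3.58 + 0.0866/1.402 = 0.25514 + 0.061769 = 0.31691
R_eff = 1/U_eff = 3.1555 m²·K/W
Q = 132.1 × 43.73 / 3.1555 = 1830.7 W

1831 W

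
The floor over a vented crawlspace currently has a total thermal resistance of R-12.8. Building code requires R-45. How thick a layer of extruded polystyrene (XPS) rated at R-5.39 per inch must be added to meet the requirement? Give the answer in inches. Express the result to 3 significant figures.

ΔR = 45 − 12.8 = 32.2 ft²·°F·h/BTU
L = ΔR / (R/in) = 32.2/5.39 = 5.974 in

5.97 in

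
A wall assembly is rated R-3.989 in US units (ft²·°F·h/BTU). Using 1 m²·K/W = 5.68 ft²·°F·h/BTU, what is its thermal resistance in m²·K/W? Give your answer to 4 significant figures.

0.7023 m²·K/W

R_SI = 3.989/5.68 = 0.70229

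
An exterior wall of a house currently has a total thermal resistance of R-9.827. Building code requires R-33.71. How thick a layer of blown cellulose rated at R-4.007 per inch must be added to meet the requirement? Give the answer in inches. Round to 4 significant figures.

5.960 in

ΔR = 33.71 − 9.827 = 23.883 ft²·°F·h/BTU
L = ΔR / (R/in) = 23.883/4.007 = 5.9603 in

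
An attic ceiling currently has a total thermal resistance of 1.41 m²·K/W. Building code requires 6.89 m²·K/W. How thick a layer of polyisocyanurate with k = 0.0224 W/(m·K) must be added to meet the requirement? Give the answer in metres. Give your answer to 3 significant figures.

ΔR = 6.89 − 1.41 = 5.48 m²·K/W
L = ΔR × k = 5.48 × 0.0224 = 0.1228 m

0.123 m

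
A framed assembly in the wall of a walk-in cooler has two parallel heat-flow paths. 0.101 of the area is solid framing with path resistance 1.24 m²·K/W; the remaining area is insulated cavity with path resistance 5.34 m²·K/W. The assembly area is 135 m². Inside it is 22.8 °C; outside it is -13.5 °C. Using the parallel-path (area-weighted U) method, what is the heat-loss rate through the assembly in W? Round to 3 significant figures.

U_eff = 0.899/5.34 + 0.101/1.24 = 0.1684 + 0.08145 = 0.2498
R_eff = 1/U_eff = 4.003 m²·K/W
Q = 135 × (22.8 − (-13.5)) / 4.003 = 1224 W

1220 W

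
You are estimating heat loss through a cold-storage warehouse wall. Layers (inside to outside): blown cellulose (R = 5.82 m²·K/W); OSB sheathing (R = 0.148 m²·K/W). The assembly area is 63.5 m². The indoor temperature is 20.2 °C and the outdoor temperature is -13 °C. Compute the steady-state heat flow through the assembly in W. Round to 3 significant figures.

353 W

R_total = 5.82 + 0.148 = 5.968 m²·K/W
Q = A·ΔT/R = 63.5 × (20.2 − (-13)) / 5.968 = 353.3 W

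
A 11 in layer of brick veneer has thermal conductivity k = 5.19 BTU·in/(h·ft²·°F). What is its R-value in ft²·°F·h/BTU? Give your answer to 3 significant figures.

R = L/k = 11/5.19 = 2.119 ft²·°F·h/BTU

2.12 ft²·°F·h/BTU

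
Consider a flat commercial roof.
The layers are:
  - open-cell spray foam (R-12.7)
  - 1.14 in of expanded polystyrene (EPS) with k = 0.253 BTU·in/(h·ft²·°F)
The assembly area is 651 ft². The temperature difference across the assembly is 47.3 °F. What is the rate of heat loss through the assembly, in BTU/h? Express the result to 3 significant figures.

1790 BTU/h

1.14/0.253 = 4.506
R_total = 12.7 + 4.506 = 17.21 ft²·°F·h/BTU
Q = A·ΔT/R = 651 × 47.3 / 17.21 = 1790 BTU/h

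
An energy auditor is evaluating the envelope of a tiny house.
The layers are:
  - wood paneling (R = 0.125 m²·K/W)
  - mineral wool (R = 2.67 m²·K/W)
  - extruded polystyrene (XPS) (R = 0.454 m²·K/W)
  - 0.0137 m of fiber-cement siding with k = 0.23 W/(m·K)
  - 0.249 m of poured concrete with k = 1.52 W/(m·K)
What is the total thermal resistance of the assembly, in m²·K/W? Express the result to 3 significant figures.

3.47 m²·K/W

0.0137/0.23 = 0.05957
0.249/1.52 = 0.1638
R_total = 0.125 + 2.67 + 0.454 + 0.05957 + 0.1638 = 3.472 m²·K/W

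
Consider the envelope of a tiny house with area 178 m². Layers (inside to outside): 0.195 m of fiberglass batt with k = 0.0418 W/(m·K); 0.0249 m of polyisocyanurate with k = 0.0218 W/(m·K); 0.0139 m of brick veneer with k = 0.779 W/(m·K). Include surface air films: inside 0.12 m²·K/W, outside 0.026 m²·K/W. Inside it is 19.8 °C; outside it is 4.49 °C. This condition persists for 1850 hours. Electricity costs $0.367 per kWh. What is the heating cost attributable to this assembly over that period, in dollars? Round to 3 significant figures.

310 dollars

0.195/0.0418 = 4.665
0.0249/0.0218 = 1.142
0.0139/0.779 = 0.01784
R_total = 0.12 + 4.665 + 1.142 + 0.01784 + 0.026 = 5.971 m²·K/W
Q = 178 × (19.8 − 4.49) / 5.971 = 456.4 W
E = 456.4 W × 1850 h / 1000 = 844.3 kWh
Cost = 844.3 × 0.367 = $309.9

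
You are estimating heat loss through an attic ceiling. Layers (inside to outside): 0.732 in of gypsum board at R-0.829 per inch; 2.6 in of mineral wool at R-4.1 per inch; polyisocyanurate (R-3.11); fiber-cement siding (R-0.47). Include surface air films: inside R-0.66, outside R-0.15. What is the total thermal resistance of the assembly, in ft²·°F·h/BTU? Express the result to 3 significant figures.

15.7 ft²·°F·h/BTU

0.732 × 0.829 = 0.6068
2.6 × 4.1 = 10.66
R_total = 0.66 + 0.6068 + 10.66 + 3.11 + 0.47 + 0.15 = 15.66 ft²·°F·h/BTU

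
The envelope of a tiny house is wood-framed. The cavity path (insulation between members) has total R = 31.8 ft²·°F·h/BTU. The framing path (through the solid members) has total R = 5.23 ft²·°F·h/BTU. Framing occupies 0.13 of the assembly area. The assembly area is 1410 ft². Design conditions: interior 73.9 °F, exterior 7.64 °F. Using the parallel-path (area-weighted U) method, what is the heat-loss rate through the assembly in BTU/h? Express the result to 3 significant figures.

4880 BTU/h

U_eff = 0.87/31.8 + 0.13/5.23 = 0.02736 + 0.02486 = 0.05222
R_eff = 1/U_eff = 19.15 ft²·°F·h/BTU
Q = 1410 × (73.9 − 7.64) / 19.15 = 4878 BTU/h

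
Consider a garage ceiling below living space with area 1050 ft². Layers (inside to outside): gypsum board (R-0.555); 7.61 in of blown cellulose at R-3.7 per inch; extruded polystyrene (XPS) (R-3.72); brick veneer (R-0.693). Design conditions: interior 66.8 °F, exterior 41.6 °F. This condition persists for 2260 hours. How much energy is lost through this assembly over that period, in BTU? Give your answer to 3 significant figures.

7.61 × 3.7 = 28.16
R_total = 0.555 + 28.16 + 3.72 + 0.693 = 33.13 ft²·°F·h/BTU
Q = 1050 × (66.8 − 41.6) / 33.13 = 798.8 BTU/h
E = 798.8 × 2260 = 1805000 BTU

1810000 BTU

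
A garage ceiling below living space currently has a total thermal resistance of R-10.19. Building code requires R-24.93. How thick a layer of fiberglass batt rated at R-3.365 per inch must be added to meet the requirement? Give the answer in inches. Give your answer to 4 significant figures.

ΔR = 24.93 − 10.19 = 14.74 ft²·°F·h/BTU
L = ΔR / (R/in) = 14.74/3.365 = 4.3804 in

4.380 in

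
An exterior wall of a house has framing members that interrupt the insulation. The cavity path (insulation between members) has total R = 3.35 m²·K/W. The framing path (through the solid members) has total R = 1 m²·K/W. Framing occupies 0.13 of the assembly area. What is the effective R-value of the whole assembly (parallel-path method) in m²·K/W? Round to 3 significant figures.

2.57 m²·K/W

U_eff = 0.87/3.35 + 0.13/1 = 0.2597 + 0.13 = 0.3897
R_eff = 1/U_eff = 2.566 m²·K/W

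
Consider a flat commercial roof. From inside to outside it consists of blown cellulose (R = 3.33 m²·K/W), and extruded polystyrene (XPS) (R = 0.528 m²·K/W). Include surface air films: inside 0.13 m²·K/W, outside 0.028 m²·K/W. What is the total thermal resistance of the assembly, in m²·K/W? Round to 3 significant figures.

4.02 m²·K/W

R_total = 0.13 + 3.33 + 0.528 + 0.028 = 4.016 m²·K/W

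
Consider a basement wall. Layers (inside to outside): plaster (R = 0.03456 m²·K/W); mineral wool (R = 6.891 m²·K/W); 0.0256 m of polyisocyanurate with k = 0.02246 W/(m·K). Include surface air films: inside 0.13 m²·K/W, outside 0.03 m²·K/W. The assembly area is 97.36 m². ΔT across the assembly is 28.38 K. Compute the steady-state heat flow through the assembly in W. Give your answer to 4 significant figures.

335.9 W

0.0256/0.02246 = 1.1398
R_total = 0.13 + 0.03456 + 6.891 + 1.1398 + 0.03 = 8.2254 m²·K/W
Q = A·ΔT/R = 97.36 × 28.38 / 8.2254 = 335.92 W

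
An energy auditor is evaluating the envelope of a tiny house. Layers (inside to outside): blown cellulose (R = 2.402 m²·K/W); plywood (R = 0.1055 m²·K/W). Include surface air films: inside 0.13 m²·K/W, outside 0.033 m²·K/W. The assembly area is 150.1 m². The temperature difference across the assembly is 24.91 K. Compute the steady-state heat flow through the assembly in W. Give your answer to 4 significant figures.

1400 W

R_total = 0.13 + 2.402 + 0.1055 + 0.033 = 2.6705 m²·K/W
Q = A·ΔT/R = 150.1 × 24.91 / 2.6705 = 1400.1 W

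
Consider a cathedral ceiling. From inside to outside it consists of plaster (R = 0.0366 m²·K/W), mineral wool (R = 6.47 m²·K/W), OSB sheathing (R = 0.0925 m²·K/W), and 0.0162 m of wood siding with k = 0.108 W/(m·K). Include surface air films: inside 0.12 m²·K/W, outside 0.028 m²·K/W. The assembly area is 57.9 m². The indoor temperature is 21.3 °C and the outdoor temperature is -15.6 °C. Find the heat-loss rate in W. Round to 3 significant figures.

0.0162/0.108 = 0.15
R_total = 0.12 + 0.0366 + 6.47 + 0.0925 + 0.15 + 0.028 = 6.897 m²·K/W
Q = A·ΔT/R = 57.9 × (21.3 − (-15.6)) / 6.897 = 309.8 W

310 W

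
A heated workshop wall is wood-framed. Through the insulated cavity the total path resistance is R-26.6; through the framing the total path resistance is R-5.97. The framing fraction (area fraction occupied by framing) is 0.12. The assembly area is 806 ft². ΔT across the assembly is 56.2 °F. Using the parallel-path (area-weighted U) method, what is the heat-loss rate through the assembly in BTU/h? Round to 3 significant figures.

U_eff = 0.88/26.6 + 0.12/5.97 = 0.03308 + 0.0201 = 0.05318
R_eff = 1/U_eff = 18.8 ft²·°F·h/BTU
Q = 806 × 56.2 / 18.8 = 2409 BTU/h

2410 BTU/h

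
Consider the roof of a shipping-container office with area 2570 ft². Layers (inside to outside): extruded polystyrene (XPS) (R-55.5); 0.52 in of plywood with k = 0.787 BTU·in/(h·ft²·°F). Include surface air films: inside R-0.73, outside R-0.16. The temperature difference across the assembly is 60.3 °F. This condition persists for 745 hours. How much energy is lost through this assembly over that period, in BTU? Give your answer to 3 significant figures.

0.52/0.787 = 0.6607
R_total = 0.73 + 55.5 + 0.6607 + 0.16 = 57.05 ft²·°F·h/BTU
Q = 2570 × 60.3 / 57.05 = 2716 BTU/h
E = 2716 × 745 = 2024000 BTU

2020000 BTU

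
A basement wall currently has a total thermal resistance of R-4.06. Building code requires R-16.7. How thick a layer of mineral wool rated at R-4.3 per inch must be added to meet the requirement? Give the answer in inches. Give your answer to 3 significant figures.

2.94 in

ΔR = 16.7 − 4.06 = 12.64 ft²·°F·h/BTU
L = ΔR / (R/in) = 12.64/4.3 = 2.94 in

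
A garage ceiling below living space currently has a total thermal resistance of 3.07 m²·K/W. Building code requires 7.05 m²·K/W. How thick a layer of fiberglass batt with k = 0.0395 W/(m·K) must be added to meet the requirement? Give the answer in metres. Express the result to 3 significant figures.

0.157 m

ΔR = 7.05 − 3.07 = 3.98 m²·K/W
L = ΔR × k = 3.98 × 0.0395 = 0.1572 m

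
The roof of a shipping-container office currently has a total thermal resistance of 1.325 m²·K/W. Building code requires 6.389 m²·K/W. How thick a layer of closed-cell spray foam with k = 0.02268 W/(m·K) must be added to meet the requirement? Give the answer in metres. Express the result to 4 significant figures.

0.1149 m

ΔR = 6.389 − 1.325 = 5.064 m²·K/W
L = ΔR × k = 5.064 × 0.02268 = 0.11485 m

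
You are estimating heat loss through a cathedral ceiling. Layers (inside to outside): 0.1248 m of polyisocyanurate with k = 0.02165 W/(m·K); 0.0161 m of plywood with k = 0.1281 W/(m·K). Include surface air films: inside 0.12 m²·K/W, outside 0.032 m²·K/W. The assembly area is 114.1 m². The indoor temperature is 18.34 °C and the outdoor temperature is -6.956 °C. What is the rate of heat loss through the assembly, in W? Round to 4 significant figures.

477.7 W

0.1248/0.02165 = 5.7644
0.0161/0.1281 = 0.12568
R_total = 0.12 + 5.7644 + 0.12568 + 0.032 = 6.0421 m²·K/W
Q = A·ΔT/R = 114.1 × (18.34 − (-6.956)) / 6.0421 = 477.69 W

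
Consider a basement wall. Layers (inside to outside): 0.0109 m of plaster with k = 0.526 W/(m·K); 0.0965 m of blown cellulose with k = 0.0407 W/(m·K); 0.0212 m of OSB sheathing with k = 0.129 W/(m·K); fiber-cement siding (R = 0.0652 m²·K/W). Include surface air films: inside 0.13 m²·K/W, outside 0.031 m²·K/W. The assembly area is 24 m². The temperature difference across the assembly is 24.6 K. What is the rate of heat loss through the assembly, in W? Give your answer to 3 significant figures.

212 W

0.0109/0.526 = 0.02072
0.0965/0.0407 = 2.371
0.0212/0.129 = 0.1643
R_total = 0.13 + 0.02072 + 2.371 + 0.1643 + 0.0652 + 0.031 = 2.782 m²·K/W
Q = A·ΔT/R = 24 × 24.6 / 2.782 = 212.2 W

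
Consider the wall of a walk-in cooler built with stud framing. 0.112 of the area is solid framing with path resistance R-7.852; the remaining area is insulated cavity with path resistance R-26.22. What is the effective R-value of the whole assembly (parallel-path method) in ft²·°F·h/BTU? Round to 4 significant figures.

20.78 ft²·°F·h/BTU

U_eff = 0.888/26.22 + 0.112/7.852 = 0.033867 + 0.014264 = 0.048131
R_eff = 1/U_eff = 20.777 ft²·°F·h/BTU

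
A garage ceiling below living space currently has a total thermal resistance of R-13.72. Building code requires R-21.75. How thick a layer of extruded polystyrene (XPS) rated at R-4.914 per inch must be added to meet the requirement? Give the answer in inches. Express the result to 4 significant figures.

ΔR = 21.75 − 13.72 = 8.03 ft²·°F·h/BTU
L = ΔR / (R/in) = 8.03/4.914 = 1.6341 in

1.634 in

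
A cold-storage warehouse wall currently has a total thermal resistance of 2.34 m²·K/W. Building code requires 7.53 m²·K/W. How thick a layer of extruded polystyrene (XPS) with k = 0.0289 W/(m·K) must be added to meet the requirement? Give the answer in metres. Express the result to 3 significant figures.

0.150 m

ΔR = 7.53 − 2.34 = 5.19 m²·K/W
L = ΔR × k = 5.19 × 0.0289 = 0.15 m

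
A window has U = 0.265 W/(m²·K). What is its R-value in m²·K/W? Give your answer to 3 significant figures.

3.77 m²·K/W

R = 1/U = 1/0.265 = 3.774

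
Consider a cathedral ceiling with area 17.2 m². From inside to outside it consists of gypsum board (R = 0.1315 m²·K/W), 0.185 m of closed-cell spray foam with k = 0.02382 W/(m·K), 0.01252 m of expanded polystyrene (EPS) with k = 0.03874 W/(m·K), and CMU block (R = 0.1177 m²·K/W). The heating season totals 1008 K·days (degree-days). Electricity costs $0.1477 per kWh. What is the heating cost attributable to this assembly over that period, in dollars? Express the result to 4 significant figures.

7.370 dollars

0.185/0.02382 = 7.7666
0.01252/0.03874 = 0.32318
R_total = 0.1315 + 7.7666 + 0.32318 + 0.1177 = 8.339 m²·K/W
E = A × HDD × 24 / R / 1000 = 17.2 × 1008 × 24 / 8.339 / 1000 = 49.899 kWh
Cost = 49.899 × 0.1477 = $7.37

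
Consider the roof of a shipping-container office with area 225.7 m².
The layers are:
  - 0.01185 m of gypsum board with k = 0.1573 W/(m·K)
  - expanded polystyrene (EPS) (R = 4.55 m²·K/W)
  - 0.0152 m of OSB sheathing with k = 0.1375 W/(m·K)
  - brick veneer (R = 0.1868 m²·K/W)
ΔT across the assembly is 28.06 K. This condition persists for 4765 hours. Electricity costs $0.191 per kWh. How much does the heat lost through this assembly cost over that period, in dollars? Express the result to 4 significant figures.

1171 dollars

0.01185/0.1573 = 0.075334
0.0152/0.1375 = 0.11055
R_total = 0.075334 + 4.55 + 0.11055 + 0.1868 = 4.9227 m²·K/W
Q = 225.7 × 28.06 / 4.9227 = 1286.5 W
E = 1286.5 W × 4765 h / 1000 = 6130.3 kWh
Cost = 6130.3 × 0.191 = $1170.9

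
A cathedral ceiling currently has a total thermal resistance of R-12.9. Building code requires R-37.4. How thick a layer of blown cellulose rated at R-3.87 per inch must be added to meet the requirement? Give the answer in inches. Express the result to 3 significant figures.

ΔR = 37.4 − 12.9 = 24.5 ft²·°F·h/BTU
L = ΔR / (R/in) = 24.5/3.87 = 6.331 in

6.33 in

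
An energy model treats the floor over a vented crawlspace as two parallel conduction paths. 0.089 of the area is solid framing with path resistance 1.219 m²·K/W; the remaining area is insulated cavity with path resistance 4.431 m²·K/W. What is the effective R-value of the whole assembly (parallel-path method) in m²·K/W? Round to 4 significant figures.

U_eff = 0.911/4.431 + 0.089/1.219 = 0.2056 + 0.073011 = 0.27861
R_eff = 1/U_eff = 3.5893 m²·K/W

3.589 m²·K/W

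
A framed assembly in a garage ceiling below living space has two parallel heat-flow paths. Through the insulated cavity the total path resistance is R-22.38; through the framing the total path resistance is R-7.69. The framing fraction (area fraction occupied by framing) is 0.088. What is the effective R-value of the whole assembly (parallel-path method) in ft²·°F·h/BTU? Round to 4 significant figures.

U_eff = 0.912/22.38 + 0.088/7.69 = 0.040751 + 0.011443 = 0.052194
R_eff = 1/U_eff = 19.159 ft²·°F·h/BTU

19.16 ft²·°F·h/BTU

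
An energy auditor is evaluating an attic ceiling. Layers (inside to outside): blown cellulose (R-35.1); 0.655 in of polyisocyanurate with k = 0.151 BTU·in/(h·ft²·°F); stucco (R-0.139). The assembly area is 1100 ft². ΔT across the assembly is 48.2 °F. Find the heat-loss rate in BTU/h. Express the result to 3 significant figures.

1340 BTU/h

0.655/0.151 = 4.338
R_total = 35.1 + 4.338 + 0.139 = 39.58 ft²·°F·h/BTU
Q = A·ΔT/R = 1100 × 48.2 / 39.58 = 1340 BTU/h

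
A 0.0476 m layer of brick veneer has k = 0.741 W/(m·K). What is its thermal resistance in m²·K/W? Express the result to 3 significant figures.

0.0642 m²·K/W

R = L/k = 0.0476/0.741 = 0.06424 m²·K/W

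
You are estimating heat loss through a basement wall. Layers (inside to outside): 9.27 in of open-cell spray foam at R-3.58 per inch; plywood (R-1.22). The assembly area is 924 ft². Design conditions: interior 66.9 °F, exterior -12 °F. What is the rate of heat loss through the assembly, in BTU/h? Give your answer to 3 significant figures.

9.27 × 3.58 = 33.19
R_total = 33.19 + 1.22 = 34.41 ft²·°F·h/BTU
Q = A·ΔT/R = 924 × (66.9 − (-12)) / 34.41 = 2119 BTU/h

2120 BTU/h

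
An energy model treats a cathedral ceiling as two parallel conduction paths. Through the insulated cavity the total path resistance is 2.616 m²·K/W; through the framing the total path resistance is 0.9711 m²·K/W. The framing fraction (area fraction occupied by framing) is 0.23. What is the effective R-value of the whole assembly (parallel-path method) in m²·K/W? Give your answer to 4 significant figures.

1.883 m²·K/W

U_eff = 0.77/2.616 + 0.23/0.9711 = 0.29434 + 0.23684 = 0.53119
R_eff = 1/U_eff = 1.8826 m²·K/W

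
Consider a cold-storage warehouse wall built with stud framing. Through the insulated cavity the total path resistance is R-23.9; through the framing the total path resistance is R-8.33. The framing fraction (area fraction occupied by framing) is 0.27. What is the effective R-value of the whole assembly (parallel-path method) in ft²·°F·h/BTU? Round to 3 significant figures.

U_eff = 0.73/23.9 + 0.27/8.33 = 0.03054 + 0.03241 = 0.06296
R_eff = 1/U_eff = 15.88 ft²·°F·h/BTU

15.9 ft²·°F·h/BTU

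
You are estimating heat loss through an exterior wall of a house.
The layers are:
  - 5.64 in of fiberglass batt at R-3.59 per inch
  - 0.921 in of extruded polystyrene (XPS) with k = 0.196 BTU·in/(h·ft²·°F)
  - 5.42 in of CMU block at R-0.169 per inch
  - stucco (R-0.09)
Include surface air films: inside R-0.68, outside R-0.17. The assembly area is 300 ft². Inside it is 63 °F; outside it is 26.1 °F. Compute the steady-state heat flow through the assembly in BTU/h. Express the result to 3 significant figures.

5.64 × 3.59 = 20.25
0.921/0.196 = 4.699
5.42 × 0.169 = 0.916
R_total = 0.68 + 20.25 + 4.699 + 0.916 + 0.09 + 0.17 = 26.8 ft²·°F·h/BTU
Q = A·ΔT/R = 300 × (63 − 26.1) / 26.8 = 413 BTU/h

413 BTU/h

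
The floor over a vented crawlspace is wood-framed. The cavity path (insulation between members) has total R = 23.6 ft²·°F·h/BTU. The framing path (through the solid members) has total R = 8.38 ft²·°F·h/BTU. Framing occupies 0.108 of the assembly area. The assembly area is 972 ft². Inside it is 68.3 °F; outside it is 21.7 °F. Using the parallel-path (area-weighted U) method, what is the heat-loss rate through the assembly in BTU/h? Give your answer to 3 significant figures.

2300 BTU/h

U_eff = 0.892/23.6 + 0.108/8.38 = 0.0378 + 0.01289 = 0.05068
R_eff = 1/U_eff = 19.73 ft²·°F·h/BTU
Q = 972 × (68.3 − 21.7) / 19.73 = 2296 BTU/h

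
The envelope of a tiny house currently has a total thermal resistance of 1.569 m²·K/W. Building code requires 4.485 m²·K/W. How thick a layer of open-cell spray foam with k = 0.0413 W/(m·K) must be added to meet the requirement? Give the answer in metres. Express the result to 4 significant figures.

ΔR = 4.485 − 1.569 = 2.916 m²·K/W
L = ΔR × k = 2.916 × 0.0413 = 0.12043 m

0.1204 m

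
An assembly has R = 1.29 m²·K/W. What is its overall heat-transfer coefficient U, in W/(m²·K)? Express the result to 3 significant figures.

0.775 W/(m²·K)

U = 1/R = 1/1.29 = 0.7752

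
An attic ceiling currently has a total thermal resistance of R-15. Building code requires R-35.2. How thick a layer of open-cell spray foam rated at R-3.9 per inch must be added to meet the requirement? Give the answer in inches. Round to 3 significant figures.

ΔR = 35.2 − 15 = 20.2 ft²·°F·h/BTU
L = ΔR / (R/in) = 20.2/3.9 = 5.179 in

5.18 in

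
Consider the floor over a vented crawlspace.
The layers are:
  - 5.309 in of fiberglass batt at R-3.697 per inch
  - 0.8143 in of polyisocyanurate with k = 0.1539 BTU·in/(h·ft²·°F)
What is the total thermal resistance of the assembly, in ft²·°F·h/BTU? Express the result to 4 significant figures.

5.309 × 3.697 = 19.627
0.8143/0.1539 = 5.2911
R_total = 19.627 + 5.2911 = 24.918 ft²·°F·h/BTU

24.92 ft²·°F·h/BTU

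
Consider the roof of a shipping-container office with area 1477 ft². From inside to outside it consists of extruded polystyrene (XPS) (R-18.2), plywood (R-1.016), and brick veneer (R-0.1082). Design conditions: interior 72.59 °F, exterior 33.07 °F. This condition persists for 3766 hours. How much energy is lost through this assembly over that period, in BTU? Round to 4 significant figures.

11380000 BTU

R_total = 18.2 + 1.016 + 0.1082 = 19.324 ft²·°F·h/BTU
Q = 1477 × (72.59 − 33.07) / 19.324 = 3020.6 BTU/h
E = 3020.6 × 3766 = 11376000 BTU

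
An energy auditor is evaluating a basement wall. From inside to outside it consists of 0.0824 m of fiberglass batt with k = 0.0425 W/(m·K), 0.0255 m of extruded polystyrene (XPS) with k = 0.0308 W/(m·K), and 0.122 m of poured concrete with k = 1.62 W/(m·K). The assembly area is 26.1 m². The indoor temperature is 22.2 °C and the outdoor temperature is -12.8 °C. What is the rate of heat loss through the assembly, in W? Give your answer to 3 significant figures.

321 W

0.0824/0.0425 = 1.939
0.0255/0.0308 = 0.8279
0.122/1.62 = 0.07531
R_total = 1.939 + 0.8279 + 0.07531 = 2.842 m²·K/W
Q = A·ΔT/R = 26.1 × (22.2 − (-12.8)) / 2.842 = 321.4 W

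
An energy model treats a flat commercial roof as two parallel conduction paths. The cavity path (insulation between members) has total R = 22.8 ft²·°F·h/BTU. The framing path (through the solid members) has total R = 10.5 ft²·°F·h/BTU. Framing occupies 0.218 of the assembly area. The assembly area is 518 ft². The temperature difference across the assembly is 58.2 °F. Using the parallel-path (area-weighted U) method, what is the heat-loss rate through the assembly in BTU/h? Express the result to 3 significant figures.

1660 BTU/h

U_eff = 0.782/22.8 + 0.218/10.5 = 0.0343 + 0.02076 = 0.05506
R_eff = 1/U_eff = 18.16 ft²·°F·h/BTU
Q = 518 × 58.2 / 18.16 = 1660 BTU/h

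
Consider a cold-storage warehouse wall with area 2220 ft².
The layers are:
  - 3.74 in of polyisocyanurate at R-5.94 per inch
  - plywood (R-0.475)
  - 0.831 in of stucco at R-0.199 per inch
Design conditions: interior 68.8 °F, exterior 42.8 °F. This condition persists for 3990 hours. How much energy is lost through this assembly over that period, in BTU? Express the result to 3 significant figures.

3.74 × 5.94 = 22.22
0.831 × 0.199 = 0.1654
R_total = 22.22 + 0.475 + 0.1654 = 22.86 ft²·°F·h/BTU
Q = 2220 × (68.8 − 42.8) / 22.86 = 2525 BTU/h
E = 2525 × 3990 = 10080000 BTU

10100000 BTU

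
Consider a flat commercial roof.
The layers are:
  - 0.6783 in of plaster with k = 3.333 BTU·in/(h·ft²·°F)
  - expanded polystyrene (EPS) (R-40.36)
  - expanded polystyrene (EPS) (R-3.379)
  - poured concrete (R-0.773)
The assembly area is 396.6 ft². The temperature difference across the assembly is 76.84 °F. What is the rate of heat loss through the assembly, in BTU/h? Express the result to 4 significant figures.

0.6783/3.333 = 0.20351
R_total = 0.20351 + 40.36 + 3.379 + 0.773 = 44.716 ft²·°F·h/BTU
Q = A·ΔT/R = 396.6 × 76.84 / 44.716 = 681.53 BTU/h

681.5 BTU/h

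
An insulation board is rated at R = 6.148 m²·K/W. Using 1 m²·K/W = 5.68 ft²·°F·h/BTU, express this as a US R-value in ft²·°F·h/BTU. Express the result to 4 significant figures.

R_US = 6.148 × 5.68 = 34.921

34.92 ft²·°F·h/BTU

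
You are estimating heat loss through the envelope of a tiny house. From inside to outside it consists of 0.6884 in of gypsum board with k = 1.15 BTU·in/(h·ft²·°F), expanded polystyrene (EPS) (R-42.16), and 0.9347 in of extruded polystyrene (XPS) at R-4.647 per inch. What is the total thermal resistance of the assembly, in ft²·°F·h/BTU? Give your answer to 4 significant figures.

47.10 ft²·°F·h/BTU

0.6884/1.15 = 0.59861
0.9347 × 4.647 = 4.3436
R_total = 0.59861 + 42.16 + 4.3436 = 47.102 ft²·°F·h/BTU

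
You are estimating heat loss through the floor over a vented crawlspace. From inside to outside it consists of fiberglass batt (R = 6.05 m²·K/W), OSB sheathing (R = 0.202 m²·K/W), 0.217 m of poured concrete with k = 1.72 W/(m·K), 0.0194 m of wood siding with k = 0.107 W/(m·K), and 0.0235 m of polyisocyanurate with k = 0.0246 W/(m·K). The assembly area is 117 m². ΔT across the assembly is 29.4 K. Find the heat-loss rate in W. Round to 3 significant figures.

458 W

0.217/1.72 = 0.1262
0.0194/0.107 = 0.1813
0.0235/0.0246 = 0.9553
R_total = 6.05 + 0.202 + 0.1262 + 0.1813 + 0.9553 = 7.515 m²·K/W
Q = A·ΔT/R = 117 × 29.4 / 7.515 = 457.7 W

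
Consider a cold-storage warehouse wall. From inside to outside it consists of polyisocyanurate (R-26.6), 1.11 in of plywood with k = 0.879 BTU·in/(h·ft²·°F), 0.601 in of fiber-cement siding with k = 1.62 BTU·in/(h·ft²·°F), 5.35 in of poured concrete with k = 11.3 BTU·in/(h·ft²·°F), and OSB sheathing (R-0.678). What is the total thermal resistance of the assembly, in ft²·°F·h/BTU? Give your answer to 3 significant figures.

1.11/0.879 = 1.263
0.601/1.62 = 0.371
5.35/11.3 = 0.4735
R_total = 26.6 + 1.263 + 0.371 + 0.4735 + 0.678 = 29.39 ft²·°F·h/BTU

29.4 ft²·°F·h/BTU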